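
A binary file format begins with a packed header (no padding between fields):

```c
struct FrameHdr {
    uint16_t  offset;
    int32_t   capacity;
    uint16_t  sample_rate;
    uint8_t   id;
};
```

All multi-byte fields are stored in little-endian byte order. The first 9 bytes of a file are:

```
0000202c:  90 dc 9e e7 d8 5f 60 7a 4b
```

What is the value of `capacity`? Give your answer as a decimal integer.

`capacity` follows `offset` (2 bytes), so it starts at byte offset 2 and occupies 4 bytes.
Bytes at offsets 2..5: 9E E7 D8 5F.
In little-endian order the low byte comes first in memory.
Reassemble most-significant byte first: 5F D8 E7 9E → 0x5FD8E79E.
0x5FD8E79E = 1608050590.

1608050590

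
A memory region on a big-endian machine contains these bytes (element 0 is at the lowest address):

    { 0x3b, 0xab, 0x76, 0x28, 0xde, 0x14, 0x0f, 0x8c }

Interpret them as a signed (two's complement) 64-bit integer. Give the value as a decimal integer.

In big-endian order the high byte comes first in memory.
The bytes are already most-significant first: 0x3BAB7628DE140F8C.
0x3BAB7628DE140F8C = 4299660187151896460.

4299660187151896460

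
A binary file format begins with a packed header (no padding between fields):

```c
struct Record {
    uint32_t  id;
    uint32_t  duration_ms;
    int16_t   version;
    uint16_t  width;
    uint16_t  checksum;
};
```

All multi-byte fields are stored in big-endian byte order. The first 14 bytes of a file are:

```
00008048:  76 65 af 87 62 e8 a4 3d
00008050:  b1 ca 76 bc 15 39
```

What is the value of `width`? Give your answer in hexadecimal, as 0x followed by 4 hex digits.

`width` follows `id` (4 B), `duration_ms` (4 B), `version` (2 B), so it starts at offset 4 + 4 + 2 = 10 and occupies 2 bytes.
Bytes at offsets 10..11: 76 BC.
In big-endian order the high byte comes first in memory.
The bytes are already most-significant first: 0x76BC.

0x76BC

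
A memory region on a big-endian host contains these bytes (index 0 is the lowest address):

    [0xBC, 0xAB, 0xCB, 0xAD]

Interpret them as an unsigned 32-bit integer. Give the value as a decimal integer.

Big-endian: lowest address holds the most-significant byte.
The bytes are already most-significant first: 0xBCABCBAD.
0xBCABCBAD = 3165375405.

3165375405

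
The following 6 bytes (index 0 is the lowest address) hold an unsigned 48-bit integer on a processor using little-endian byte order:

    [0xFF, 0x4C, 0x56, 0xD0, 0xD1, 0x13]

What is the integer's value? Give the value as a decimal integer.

Little-endian stores the least-significant byte at the lowest address.
Reassemble most-significant byte first: 13 D1 D0 56 4C FF → 0x13D1D0564CFF.
0x13D1D0564CFF = 21791864409343.

21791864409343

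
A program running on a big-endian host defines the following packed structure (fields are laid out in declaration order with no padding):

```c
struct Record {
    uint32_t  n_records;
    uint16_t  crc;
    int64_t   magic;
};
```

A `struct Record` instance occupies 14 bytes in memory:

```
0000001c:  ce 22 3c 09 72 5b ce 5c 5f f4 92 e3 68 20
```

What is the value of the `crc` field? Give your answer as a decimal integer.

29275

`crc` follows `n_records` (4 bytes), so it starts at byte offset 4 and occupies 2 bytes.
Bytes at offsets 4..5: 72 5B.
Big-endian: lowest address holds the most-significant byte.
The bytes are already most-significant first: 0x725B.
0x725B = 29275.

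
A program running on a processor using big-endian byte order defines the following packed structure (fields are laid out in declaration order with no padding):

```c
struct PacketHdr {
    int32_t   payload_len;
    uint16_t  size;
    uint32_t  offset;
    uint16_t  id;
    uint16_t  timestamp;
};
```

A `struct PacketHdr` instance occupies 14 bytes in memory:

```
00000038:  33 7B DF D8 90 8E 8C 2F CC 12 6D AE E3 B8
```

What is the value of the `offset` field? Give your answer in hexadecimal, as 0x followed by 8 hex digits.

0x8C2FCC12

`offset` follows `payload_len` (4 B), `size` (2 B), so it starts at offset 4 + 2 = 6 and occupies 4 bytes.
Bytes at offsets 6..9: 8C 2F CC 12.
In big-endian order the high byte comes first in memory.
The bytes are already most-significant first: 0x8C2FCC12.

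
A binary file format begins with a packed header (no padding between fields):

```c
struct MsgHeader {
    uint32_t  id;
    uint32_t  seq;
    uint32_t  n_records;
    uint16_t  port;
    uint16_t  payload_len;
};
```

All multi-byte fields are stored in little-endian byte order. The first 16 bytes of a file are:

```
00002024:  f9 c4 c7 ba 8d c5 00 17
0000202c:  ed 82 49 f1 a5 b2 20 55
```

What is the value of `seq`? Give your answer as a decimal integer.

`seq` follows `id` (4 bytes), so it starts at byte offset 4 and occupies 4 bytes.
Bytes at offsets 4..7: 8D C5 00 17.
Little-endian: lowest address holds the least-significant byte.
Reassemble most-significant byte first: 17 00 C5 8D → 0x1700C58D.
0x1700C58D = 385926541.

385926541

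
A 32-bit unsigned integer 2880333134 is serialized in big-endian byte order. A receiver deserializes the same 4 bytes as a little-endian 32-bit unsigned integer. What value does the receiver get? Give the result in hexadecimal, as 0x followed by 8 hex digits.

0x4E65AEAB

2880333134 in 32-bit hexadecimal is 0xABAE654E.
Stored big-endian, the bytes at ascending addresses are AB AE 65 4E.
Read back as little-endian, the first byte is least significant, giving 0x4E65AEAB.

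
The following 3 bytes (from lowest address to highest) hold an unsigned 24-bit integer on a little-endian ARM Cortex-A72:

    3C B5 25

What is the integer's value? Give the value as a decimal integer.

2471228

In little-endian order the low byte comes first in memory.
Reassemble most-significant byte first: 25 B5 3C → 0x25B53C.
0x25B53C = 2471228.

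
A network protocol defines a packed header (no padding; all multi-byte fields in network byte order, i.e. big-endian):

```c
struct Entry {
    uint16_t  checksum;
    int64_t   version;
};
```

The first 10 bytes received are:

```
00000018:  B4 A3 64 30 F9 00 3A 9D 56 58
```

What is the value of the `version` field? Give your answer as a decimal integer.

7219543982053611096

`version` follows `checksum` (2 bytes), so it starts at byte offset 2 and occupies 8 bytes.
Bytes at offsets 2..9: 64 30 F9 00 3A 9D 56 58.
In big-endian order the high byte comes first in memory.
The bytes are already most-significant first: 0x6430F9003A9D5658.
0x6430F9003A9D5658 = 7219543982053611096.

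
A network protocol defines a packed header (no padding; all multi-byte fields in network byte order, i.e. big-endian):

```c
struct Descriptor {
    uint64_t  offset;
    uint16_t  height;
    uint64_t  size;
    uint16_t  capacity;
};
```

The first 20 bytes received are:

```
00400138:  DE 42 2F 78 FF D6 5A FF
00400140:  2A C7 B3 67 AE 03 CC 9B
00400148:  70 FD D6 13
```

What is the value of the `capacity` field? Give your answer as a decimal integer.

`capacity` follows `offset` (8 B), `height` (2 B), `size` (8 B), so it starts at offset 8 + 2 + 8 = 18 and occupies 2 bytes.
Bytes at offsets 18..19: D6 13.
In big-endian order the high byte comes first in memory.
The bytes are already most-significant first: 0xD613.
0xD613 = 54803.

54803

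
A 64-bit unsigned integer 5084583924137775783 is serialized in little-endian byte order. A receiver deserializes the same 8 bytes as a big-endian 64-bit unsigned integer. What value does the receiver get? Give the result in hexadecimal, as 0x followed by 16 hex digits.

5084583924137775783 in 64-bit hexadecimal is 0x46901223C4E4D2A7.
Stored little-endian, the bytes at ascending addresses are A7 D2 E4 C4 23 12 90 46.
Read back as big-endian, the last byte is least significant, giving 0xA7D2E4C423129046.

0xA7D2E4C423129046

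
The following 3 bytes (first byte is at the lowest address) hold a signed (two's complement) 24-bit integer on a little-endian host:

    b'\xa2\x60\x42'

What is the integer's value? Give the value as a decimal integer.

Little-endian: lowest address holds the least-significant byte.
Reassemble most-significant byte first: 42 60 A2 → 0x4260A2.
0x4260A2 = 4350114.

4350114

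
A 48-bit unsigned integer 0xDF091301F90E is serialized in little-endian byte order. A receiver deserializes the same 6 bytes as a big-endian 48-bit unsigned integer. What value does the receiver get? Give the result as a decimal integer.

Stored little-endian, the bytes at ascending addresses are 0E F9 01 13 09 DF.
Read back as big-endian, the last byte is least significant, giving 0x0EF9011309DF.
0x0EF9011309DF = 16462627670495.

16462627670495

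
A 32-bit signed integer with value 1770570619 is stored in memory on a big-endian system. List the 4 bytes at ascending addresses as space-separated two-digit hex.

69 88 C3 7B

1770570619 in hexadecimal, padded to 32 bits, is 0x6988C37B.
Split into bytes (most-significant first): 69 88 C3 7B.
Big-endian: lowest address holds the most-significant byte.
So the memory order matches the most-significant-first order: 69 88 C3 7B.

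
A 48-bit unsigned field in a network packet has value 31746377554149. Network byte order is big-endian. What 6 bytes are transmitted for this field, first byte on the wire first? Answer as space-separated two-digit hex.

31746377554149 in hexadecimal, padded to 48 bits, is 0x1CDF878E98E5.
Split into bytes (most-significant first): 1C DF 87 8E 98 E5.
In big-endian order the high byte comes first in memory.
So the memory order matches the most-significant-first order: 1C DF 87 8E 98 E5.

1C DF 87 8E 98 E5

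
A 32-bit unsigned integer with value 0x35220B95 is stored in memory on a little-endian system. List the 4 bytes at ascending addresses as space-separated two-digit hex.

95 0B 22 35

Split into bytes (most-significant first): 35 22 0B 95.
Little-endian stores the least-significant byte at the lowest address.
So at ascending addresses the bytes are 95 0B 22 35.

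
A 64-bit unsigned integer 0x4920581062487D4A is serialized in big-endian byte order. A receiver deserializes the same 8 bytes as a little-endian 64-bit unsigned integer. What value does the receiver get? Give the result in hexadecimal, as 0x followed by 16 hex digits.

Stored big-endian, the bytes at ascending addresses are 49 20 58 10 62 48 7D 4A.
Read back as little-endian, the first byte is least significant, giving 0x4A7D486210582049.

0x4A7D486210582049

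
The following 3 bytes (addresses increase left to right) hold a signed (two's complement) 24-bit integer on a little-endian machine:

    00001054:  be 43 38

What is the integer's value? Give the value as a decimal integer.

Little-endian stores the least-significant byte at the lowest address.
Reassemble most-significant byte first: 38 43 BE → 0x3843BE.
0x3843BE = 3687358.

3687358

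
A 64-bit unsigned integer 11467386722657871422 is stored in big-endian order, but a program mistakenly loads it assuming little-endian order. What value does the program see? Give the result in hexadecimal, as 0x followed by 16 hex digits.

0x3EA60DAA7757249F

11467386722657871422 in 64-bit hexadecimal is 0x9F245777AA0DA63E.
Stored big-endian, the bytes at ascending addresses are 9F 24 57 77 AA 0D A6 3E.
Read back as little-endian, the first byte is least significant, giving 0x3EA60DAA7757249F.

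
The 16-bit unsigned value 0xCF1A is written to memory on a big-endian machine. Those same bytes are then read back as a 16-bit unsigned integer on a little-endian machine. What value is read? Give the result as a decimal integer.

6863

Stored big-endian, the bytes at ascending addresses are CF 1A.
Read back as little-endian, the first byte is least significant, giving 0x1ACF.
0x1ACF = 6863.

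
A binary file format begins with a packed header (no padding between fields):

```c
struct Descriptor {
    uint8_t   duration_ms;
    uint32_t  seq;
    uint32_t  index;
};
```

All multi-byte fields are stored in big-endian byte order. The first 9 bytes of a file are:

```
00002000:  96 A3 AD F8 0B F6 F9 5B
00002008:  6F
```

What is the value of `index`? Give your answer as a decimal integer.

4143537007

`index` follows `duration_ms` (1 B), `seq` (4 B), so it starts at offset 1 + 4 = 5 and occupies 4 bytes.
Bytes at offsets 5..8: F6 F9 5B 6F.
Big-endian stores the most-significant byte at the lowest address.
The bytes are already most-significant first: 0xF6F95B6F.
0xF6F95B6F = 4143537007.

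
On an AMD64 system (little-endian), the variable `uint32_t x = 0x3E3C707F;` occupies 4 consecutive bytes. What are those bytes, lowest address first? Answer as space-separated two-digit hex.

Split into bytes (most-significant first): 3E 3C 70 7F.
In little-endian order the low byte comes first in memory.
So at ascending addresses the bytes are 7F 70 3C 3E.

7F 70 3C 3E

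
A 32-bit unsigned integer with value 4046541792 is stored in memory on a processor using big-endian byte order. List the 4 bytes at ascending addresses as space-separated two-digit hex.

F1 31 53 E0

4046541792 in hexadecimal, padded to 32 bits, is 0xF13153E0.
Split into bytes (most-significant first): F1 31 53 E0.
Big-endian: lowest address holds the most-significant byte.
So the memory order matches the most-significant-first order: F1 31 53 E0.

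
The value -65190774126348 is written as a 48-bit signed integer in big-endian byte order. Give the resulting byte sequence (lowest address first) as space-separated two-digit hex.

Two's complement of -65190774126348 in 48 bits: 65190774126348 = 0x3B4A68EF370C; invert → 0xC4B59710C8F3; add 1 → 0xC4B59710C8F4.
Split into bytes (most-significant first): C4 B5 97 10 C8 F4.
Big-endian stores the most-significant byte at the lowest address.
So the memory order matches the most-significant-first order: C4 B5 97 10 C8 F4.

C4 B5 97 10 C8 F4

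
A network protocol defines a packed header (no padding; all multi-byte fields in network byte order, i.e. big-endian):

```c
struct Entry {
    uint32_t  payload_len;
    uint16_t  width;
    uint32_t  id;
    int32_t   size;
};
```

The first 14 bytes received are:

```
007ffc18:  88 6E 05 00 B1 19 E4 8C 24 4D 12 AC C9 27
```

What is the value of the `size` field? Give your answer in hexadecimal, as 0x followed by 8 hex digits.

`size` follows `payload_len` (4 B), `width` (2 B), `id` (4 B), so it starts at offset 4 + 2 + 4 = 10 and occupies 4 bytes.
Bytes at offsets 10..13: 12 AC C9 27.
In big-endian order the high byte comes first in memory.
The bytes are already most-significant first: 0x12ACC927.

0x12ACC927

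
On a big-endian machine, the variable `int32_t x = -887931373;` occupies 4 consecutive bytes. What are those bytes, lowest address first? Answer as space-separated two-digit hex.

CB 13 3E 13

Two's complement of -887931373 in 32 bits: 887931373 = 0x34ECC1ED; invert → 0xCB133E12; add 1 → 0xCB133E13.
Split into bytes (most-significant first): CB 13 3E 13.
In big-endian order the high byte comes first in memory.
So the memory order matches the most-significant-first order: CB 13 3E 13.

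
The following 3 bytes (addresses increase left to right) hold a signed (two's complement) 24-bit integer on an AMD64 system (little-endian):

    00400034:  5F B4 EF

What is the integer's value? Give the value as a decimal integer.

Little-endian stores the least-significant byte at the lowest address.
Reassemble most-significant byte first: EF B4 5F → 0xEFB45F.
Top bit is set, so as a signed 24-bit value this is 0xEFB45F − 2^24 = -1067937.

-1067937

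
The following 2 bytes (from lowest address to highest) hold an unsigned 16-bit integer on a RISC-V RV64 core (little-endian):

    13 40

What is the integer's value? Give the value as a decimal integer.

Little-endian stores the least-significant byte at the lowest address.
Reassemble most-significant byte first: 40 13 → 0x4013.
0x4013 = 16403.

16403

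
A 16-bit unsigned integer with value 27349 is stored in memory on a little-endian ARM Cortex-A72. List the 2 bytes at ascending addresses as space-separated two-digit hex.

27349 in hexadecimal, padded to 16 bits, is 0x6AD5.
Split into bytes (most-significant first): 6A D5.
Little-endian: lowest address holds the least-significant byte.
So at ascending addresses the bytes are D5 6A.

D5 6A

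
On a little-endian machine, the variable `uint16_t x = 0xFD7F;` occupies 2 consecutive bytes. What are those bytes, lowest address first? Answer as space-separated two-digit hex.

Split into bytes (most-significant first): FD 7F.
Little-endian stores the least-significant byte at the lowest address.
So at ascending addresses the bytes are 7F FD.

7F FD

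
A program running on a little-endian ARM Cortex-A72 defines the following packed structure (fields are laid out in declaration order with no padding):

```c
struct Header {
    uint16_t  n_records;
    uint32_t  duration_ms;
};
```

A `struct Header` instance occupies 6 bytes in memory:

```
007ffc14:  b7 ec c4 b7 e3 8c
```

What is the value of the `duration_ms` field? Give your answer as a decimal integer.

`duration_ms` follows `n_records` (2 bytes), so it starts at byte offset 2 and occupies 4 bytes.
Bytes at offsets 2..5: C4 B7 E3 8C.
In little-endian order the low byte comes first in memory.
Reassemble most-significant byte first: 8C E3 B7 C4 → 0x8CE3B7C4.
0x8CE3B7C4 = 2363733956.

2363733956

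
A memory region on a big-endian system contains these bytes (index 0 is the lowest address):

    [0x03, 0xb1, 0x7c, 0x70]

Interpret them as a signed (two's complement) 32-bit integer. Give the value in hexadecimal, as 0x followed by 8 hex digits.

0x03B17C70

Big-endian: lowest address holds the most-significant byte.
The bytes are already most-significant first: 0x03B17C70.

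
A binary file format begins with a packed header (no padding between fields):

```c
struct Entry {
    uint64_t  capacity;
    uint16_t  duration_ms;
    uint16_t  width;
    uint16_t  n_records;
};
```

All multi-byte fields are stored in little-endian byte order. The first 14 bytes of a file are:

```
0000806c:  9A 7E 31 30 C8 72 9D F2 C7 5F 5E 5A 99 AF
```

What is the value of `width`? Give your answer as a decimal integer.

23134

`width` follows `capacity` (8 B), `duration_ms` (2 B), so it starts at offset 8 + 2 = 10 and occupies 2 bytes.
Bytes at offsets 10..11: 5E 5A.
Little-endian stores the least-significant byte at the lowest address.
Reassemble most-significant byte first: 5A 5E → 0x5A5E.
0x5A5E = 23134.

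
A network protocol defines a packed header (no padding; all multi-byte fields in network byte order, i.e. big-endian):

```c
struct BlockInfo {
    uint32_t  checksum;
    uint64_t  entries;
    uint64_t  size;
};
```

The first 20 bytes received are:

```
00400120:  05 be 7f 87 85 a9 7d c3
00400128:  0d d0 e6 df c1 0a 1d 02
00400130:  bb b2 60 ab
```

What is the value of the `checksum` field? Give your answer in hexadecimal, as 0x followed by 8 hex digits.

0x05BE7F87

`checksum` is the first field, at byte offset 0, occupying 4 bytes.
Bytes at offsets 0..3: 05 BE 7F 87.
Big-endian stores the most-significant byte at the lowest address.
The bytes are already most-significant first: 0x05BE7F87.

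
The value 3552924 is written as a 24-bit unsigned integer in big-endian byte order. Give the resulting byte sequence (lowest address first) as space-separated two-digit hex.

3552924 in hexadecimal, padded to 24 bits, is 0x36369C.
Split into bytes (most-significant first): 36 36 9C.
Big-endian stores the most-significant byte at the lowest address.
So the memory order matches the most-significant-first order: 36 36 9C.

36 36 9C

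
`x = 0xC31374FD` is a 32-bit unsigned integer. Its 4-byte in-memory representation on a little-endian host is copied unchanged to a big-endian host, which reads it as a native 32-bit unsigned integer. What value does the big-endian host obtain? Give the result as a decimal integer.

4252242883

Stored little-endian, the bytes at ascending addresses are FD 74 13 C3.
Read back as big-endian, the last byte is least significant, giving 0xFD7413C3.
0xFD7413C3 = 4252242883.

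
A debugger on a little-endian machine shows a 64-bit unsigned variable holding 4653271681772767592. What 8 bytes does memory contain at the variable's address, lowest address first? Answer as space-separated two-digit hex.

4653271681772767592 in hexadecimal, padded to 64 bits, is 0x4093BDF0C3734968.
Split into bytes (most-significant first): 40 93 BD F0 C3 73 49 68.
In little-endian order the low byte comes first in memory.
So at ascending addresses the bytes are 68 49 73 C3 F0 BD 93 40.

68 49 73 C3 F0 BD 93 40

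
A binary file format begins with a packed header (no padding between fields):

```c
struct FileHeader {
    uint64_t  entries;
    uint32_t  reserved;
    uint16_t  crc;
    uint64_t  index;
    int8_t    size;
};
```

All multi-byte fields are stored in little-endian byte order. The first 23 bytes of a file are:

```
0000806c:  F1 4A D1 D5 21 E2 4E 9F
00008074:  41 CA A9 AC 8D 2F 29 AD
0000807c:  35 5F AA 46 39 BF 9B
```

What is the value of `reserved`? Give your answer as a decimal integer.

`reserved` follows `entries` (8 bytes), so it starts at byte offset 8 and occupies 4 bytes.
Bytes at offsets 8..11: 41 CA A9 AC.
In little-endian order the low byte comes first in memory.
Reassemble most-significant byte first: AC A9 CA 41 → 0xACA9CA41.
0xACA9CA41 = 2896808513.

2896808513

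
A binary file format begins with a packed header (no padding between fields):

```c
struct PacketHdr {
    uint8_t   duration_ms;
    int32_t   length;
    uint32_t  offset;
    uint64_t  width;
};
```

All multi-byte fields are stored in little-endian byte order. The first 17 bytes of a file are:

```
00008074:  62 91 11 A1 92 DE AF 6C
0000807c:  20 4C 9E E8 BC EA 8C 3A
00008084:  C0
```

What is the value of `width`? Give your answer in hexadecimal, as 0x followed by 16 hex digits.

`width` follows `duration_ms` (1 B), `length` (4 B), `offset` (4 B), so it starts at offset 1 + 4 + 4 = 9 and occupies 8 bytes.
Bytes at offsets 9..16: 4C 9E E8 BC EA 8C 3A C0.
Little-endian stores the least-significant byte at the lowest address.
Reassemble most-significant byte first: C0 3A 8C EA BC E8 9E 4C → 0xC03A8CEABCE89E4C.

0xC03A8CEABCE89E4C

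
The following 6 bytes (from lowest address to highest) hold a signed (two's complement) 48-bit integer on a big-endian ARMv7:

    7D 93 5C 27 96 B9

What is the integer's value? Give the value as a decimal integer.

In big-endian order the high byte comes first in memory.
The bytes are already most-significant first: 0x7D935C2796B9.
0x7D935C2796B9 = 138071859762873.

138071859762873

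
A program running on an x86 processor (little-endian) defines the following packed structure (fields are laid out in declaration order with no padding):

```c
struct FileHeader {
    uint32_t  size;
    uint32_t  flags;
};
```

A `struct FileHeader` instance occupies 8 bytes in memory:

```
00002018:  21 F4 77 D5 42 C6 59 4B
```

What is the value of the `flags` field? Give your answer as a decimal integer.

1264174658

`flags` follows `size` (4 bytes), so it starts at byte offset 4 and occupies 4 bytes.
Bytes at offsets 4..7: 42 C6 59 4B.
In little-endian order the low byte comes first in memory.
Reassemble most-significant byte first: 4B 59 C6 42 → 0x4B59C642.
0x4B59C642 = 1264174658.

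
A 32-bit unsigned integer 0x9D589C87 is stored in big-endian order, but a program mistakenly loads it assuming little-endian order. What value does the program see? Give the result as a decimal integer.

2275170461

Stored big-endian, the bytes at ascending addresses are 9D 58 9C 87.
Read back as little-endian, the first byte is least significant, giving 0x879C589D.
0x879C589D = 2275170461.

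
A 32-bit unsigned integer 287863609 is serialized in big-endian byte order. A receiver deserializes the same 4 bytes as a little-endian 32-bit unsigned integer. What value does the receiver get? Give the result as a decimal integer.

963848209

287863609 in 32-bit hexadecimal is 0x11287339.
Stored big-endian, the bytes at ascending addresses are 11 28 73 39.
Read back as little-endian, the first byte is least significant, giving 0x39732811.
0x39732811 = 963848209.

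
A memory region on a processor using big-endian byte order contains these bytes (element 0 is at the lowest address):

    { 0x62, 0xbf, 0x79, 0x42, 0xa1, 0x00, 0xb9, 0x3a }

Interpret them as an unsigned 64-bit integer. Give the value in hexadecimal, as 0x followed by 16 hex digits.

Big-endian stores the most-significant byte at the lowest address.
The bytes are already most-significant first: 0x62BF7942A100B93A.

0x62BF7942A100B93A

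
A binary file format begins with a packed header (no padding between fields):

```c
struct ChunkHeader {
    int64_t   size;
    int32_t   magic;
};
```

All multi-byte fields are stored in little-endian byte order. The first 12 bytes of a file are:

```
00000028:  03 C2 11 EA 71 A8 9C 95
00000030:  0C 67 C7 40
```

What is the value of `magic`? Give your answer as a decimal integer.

`magic` follows `size` (8 bytes), so it starts at byte offset 8 and occupies 4 bytes.
Bytes at offsets 8..11: 0C 67 C7 40.
Little-endian: lowest address holds the least-significant byte.
Reassemble most-significant byte first: 40 C7 67 0C → 0x40C7670C.
0x40C7670C = 1086809868.

1086809868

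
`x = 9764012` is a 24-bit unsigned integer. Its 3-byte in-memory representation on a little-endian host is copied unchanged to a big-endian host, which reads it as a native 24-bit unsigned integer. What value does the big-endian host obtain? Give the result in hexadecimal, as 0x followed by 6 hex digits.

0xACFC94

9764012 in 24-bit hexadecimal is 0x94FCAC.
Stored little-endian, the bytes at ascending addresses are AC FC 94.
Read back as big-endian, the last byte is least significant, giving 0xACFC94.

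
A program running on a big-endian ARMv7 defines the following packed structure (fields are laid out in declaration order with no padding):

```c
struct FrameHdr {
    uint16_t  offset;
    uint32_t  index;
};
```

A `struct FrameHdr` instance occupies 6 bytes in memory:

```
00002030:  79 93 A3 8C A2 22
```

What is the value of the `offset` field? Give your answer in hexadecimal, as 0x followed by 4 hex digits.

`offset` is the first field, at byte offset 0, occupying 2 bytes.
Bytes at offsets 0..1: 79 93.
In big-endian order the high byte comes first in memory.
The bytes are already most-significant first: 0x7993.

0x7993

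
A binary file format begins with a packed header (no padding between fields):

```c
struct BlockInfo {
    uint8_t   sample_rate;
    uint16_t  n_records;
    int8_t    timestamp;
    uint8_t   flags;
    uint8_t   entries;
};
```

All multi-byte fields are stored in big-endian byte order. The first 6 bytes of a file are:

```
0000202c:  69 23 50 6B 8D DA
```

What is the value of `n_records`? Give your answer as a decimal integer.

9040

`n_records` follows `sample_rate` (1 byte), so it starts at byte offset 1 and occupies 2 bytes.
Bytes at offsets 1..2: 23 50.
Big-endian stores the most-significant byte at the lowest address.
The bytes are already most-significant first: 0x2350.
0x2350 = 9040.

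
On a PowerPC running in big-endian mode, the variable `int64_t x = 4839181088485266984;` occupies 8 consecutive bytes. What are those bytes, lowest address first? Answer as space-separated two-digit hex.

43 28 39 8F 96 F3 D6 28

4839181088485266984 in hexadecimal, padded to 64 bits, is 0x4328398F96F3D628.
Split into bytes (most-significant first): 43 28 39 8F 96 F3 D6 28.
Big-endian: lowest address holds the most-significant byte.
So the memory order matches the most-significant-first order: 43 28 39 8F 96 F3 D6 28.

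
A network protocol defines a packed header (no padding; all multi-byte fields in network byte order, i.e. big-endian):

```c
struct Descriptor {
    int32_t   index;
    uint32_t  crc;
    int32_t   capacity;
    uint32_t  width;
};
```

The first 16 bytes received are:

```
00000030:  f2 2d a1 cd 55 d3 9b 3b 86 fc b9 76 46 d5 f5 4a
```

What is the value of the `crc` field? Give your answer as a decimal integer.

1439931195

`crc` follows `index` (4 bytes), so it starts at byte offset 4 and occupies 4 bytes.
Bytes at offsets 4..7: 55 D3 9B 3B.
Big-endian: lowest address holds the most-significant byte.
The bytes are already most-significant first: 0x55D39B3B.
0x55D39B3B = 1439931195.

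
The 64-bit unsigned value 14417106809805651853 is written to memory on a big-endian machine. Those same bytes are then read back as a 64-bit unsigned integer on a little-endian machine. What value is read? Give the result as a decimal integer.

10213975007501620168

14417106809805651853 in 64-bit hexadecimal is 0xC813DA422754BF8D.
Stored big-endian, the bytes at ascending addresses are C8 13 DA 42 27 54 BF 8D.
Read back as little-endian, the first byte is least significant, giving 0x8DBF542742DA13C8.
0x8DBF542742DA13C8 = 10213975007501620168.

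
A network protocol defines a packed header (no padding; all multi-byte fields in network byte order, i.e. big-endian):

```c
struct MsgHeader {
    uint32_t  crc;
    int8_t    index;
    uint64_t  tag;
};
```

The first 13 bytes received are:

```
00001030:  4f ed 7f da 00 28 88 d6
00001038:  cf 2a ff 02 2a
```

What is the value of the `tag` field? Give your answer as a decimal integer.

`tag` follows `crc` (4 B), `index` (1 B), so it starts at offset 4 + 1 = 5 and occupies 8 bytes.
Bytes at offsets 5..12: 28 88 D6 CF 2A FF 02 2A.
Big-endian stores the most-significant byte at the lowest address.
The bytes are already most-significant first: 0x2888D6CF2AFF022A.
0x2888D6CF2AFF022A = 2920820543617696298.

2920820543617696298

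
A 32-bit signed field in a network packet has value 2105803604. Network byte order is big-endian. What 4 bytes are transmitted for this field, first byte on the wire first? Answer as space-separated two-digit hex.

7D 84 03 54

2105803604 in hexadecimal, padded to 32 bits, is 0x7D840354.
Split into bytes (most-significant first): 7D 84 03 54.
Big-endian stores the most-significant byte at the lowest address.
So the memory order matches the most-significant-first order: 7D 84 03 54.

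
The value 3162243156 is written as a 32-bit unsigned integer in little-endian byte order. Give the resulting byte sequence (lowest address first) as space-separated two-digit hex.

3162243156 in hexadecimal, padded to 32 bits, is 0xBC7C0054.
Split into bytes (most-significant first): BC 7C 00 54.
Little-endian: lowest address holds the least-significant byte.
So at ascending addresses the bytes are 54 00 7C BC.

54 00 7C BC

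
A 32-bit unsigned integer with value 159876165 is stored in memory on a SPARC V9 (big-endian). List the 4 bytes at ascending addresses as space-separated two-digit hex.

09 87 84 45

159876165 in hexadecimal, padded to 32 bits, is 0x09878445.
Split into bytes (most-significant first): 09 87 84 45.
Big-endian: lowest address holds the most-significant byte.
So the memory order matches the most-significant-first order: 09 87 84 45.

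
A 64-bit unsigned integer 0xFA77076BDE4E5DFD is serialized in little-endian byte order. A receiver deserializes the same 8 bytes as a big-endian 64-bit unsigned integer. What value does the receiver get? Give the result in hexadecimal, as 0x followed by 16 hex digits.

0xFD5D4EDE6B0777FA

Stored little-endian, the bytes at ascending addresses are FD 5D 4E DE 6B 07 77 FA.
Read back as big-endian, the last byte is least significant, giving 0xFD5D4EDE6B0777FA.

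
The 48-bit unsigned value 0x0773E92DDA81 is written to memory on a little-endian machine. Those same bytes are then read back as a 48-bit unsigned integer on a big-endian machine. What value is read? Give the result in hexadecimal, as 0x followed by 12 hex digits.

0x81DA2DE97307

Stored little-endian, the bytes at ascending addresses are 81 DA 2D E9 73 07.
Read back as big-endian, the last byte is least significant, giving 0x81DA2DE97307.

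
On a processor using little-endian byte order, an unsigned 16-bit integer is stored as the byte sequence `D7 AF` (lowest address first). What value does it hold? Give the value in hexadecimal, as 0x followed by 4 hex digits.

Little-endian stores the least-significant byte at the lowest address.
Reassemble most-significant byte first: AF D7 → 0xAFD7.

0xAFD7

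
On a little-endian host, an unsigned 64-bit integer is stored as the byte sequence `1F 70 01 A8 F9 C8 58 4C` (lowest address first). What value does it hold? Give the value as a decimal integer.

In little-endian order the low byte comes first in memory.
Reassemble most-significant byte first: 4C 58 C8 F9 A8 01 70 1F → 0x4C58C8F9A801701F.
0x4C58C8F9A801701F = 5501367919424139295.

5501367919424139295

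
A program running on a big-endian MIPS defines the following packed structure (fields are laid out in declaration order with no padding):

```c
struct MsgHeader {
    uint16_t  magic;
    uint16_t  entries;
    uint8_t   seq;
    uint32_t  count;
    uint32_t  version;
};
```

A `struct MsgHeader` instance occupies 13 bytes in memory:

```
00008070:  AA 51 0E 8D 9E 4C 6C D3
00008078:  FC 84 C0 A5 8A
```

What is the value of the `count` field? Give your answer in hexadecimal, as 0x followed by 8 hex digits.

`count` follows `magic` (2 B), `entries` (2 B), `seq` (1 B), so it starts at offset 2 + 2 + 1 = 5 and occupies 4 bytes.
Bytes at offsets 5..8: 4C 6C D3 FC.
In big-endian order the high byte comes first in memory.
The bytes are already most-significant first: 0x4C6CD3FC.

0x4C6CD3FC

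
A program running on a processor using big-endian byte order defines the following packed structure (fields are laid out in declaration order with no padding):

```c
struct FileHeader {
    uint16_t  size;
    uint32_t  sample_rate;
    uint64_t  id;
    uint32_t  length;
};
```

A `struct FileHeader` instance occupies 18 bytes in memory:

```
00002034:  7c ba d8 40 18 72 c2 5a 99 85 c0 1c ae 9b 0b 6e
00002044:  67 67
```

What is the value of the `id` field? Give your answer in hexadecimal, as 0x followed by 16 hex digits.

0xC25A9985C01CAE9B

`id` follows `size` (2 B), `sample_rate` (4 B), so it starts at offset 2 + 4 = 6 and occupies 8 bytes.
Bytes at offsets 6..13: C2 5A 99 85 C0 1C AE 9B.
In big-endian order the high byte comes first in memory.
The bytes are already most-significant first: 0xC25A9985C01CAE9B.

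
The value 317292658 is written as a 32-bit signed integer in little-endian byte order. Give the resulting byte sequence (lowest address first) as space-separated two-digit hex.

72 80 E9 12

317292658 in hexadecimal, padded to 32 bits, is 0x12E98072.
Split into bytes (most-significant first): 12 E9 80 72.
Little-endian: lowest address holds the least-significant byte.
So at ascending addresses the bytes are 72 80 E9 12.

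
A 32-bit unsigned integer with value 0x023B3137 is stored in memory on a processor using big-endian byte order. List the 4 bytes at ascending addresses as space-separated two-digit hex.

Split into bytes (most-significant first): 02 3B 31 37.
Big-endian: lowest address holds the most-significant byte.
So the memory order matches the most-significant-first order: 02 3B 31 37.

02 3B 31 37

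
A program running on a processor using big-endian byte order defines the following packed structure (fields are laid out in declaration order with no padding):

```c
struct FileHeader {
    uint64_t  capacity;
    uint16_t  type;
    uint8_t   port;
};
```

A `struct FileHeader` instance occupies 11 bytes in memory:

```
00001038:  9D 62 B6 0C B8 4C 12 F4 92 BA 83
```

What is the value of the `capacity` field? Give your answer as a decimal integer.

11340826977420186356

`capacity` is the first field, at byte offset 0, occupying 8 bytes.
Bytes at offsets 0..7: 9D 62 B6 0C B8 4C 12 F4.
In big-endian order the high byte comes first in memory.
The bytes are already most-significant first: 0x9D62B60CB84C12F4.
0x9D62B60CB84C12F4 = 11340826977420186356.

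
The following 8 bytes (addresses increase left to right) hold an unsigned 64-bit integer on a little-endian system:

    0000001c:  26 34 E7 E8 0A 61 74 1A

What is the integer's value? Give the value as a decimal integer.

Little-endian: lowest address holds the least-significant byte.
Reassemble most-significant byte first: 1A 74 61 0A E8 E7 34 26 → 0x1A74610AE8E73426.
0x1A74610AE8E73426 = 1906255241769595942.

1906255241769595942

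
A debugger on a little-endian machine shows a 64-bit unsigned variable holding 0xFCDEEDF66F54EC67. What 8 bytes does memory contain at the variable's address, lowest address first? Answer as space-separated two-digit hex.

Split into bytes (most-significant first): FC DE ED F6 6F 54 EC 67.
Little-endian: lowest address holds the least-significant byte.
So at ascending addresses the bytes are 67 EC 54 6F F6 ED DE FC.

67 EC 54 6F F6 ED DE FC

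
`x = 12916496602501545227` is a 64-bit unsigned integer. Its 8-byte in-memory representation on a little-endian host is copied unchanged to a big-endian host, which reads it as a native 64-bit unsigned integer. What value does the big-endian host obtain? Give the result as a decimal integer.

12916496602501545227 in 64-bit hexadecimal is 0xB3409D39B6A4FD0B.
Stored little-endian, the bytes at ascending addresses are 0B FD A4 B6 39 9D 40 B3.
Read back as big-endian, the last byte is least significant, giving 0x0BFDA4B6399D40B3.
0x0BFDA4B6399D40B3 = 864027806082613427.

864027806082613427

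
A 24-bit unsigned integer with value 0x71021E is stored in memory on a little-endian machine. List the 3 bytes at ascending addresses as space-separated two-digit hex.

Split into bytes (most-significant first): 71 02 1E.
Little-endian: lowest address holds the least-significant byte.
So at ascending addresses the bytes are 1E 02 71.

1E 02 71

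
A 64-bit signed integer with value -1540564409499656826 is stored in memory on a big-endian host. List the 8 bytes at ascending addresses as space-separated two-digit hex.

Two's complement of -1540564409499656826 in 64 bits: 1540564409499656826 = 0x15612F2B0DD6227A; invert → 0xEA9ED0D4F229DD85; add 1 → 0xEA9ED0D4F229DD86.
Split into bytes (most-significant first): EA 9E D0 D4 F2 29 DD 86.
Big-endian: lowest address holds the most-significant byte.
So the memory order matches the most-significant-first order: EA 9E D0 D4 F2 29 DD 86.

EA 9E D0 D4 F2 29 DD 86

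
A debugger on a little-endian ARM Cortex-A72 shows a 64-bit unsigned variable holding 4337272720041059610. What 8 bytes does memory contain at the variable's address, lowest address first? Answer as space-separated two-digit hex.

4337272720041059610 in hexadecimal, padded to 64 bits, is 0x3C31168F1C0A251A.
Split into bytes (most-significant first): 3C 31 16 8F 1C 0A 25 1A.
In little-endian order the low byte comes first in memory.
So at ascending addresses the bytes are 1A 25 0A 1C 8F 16 31 3C.

1A 25 0A 1C 8F 16 31 3C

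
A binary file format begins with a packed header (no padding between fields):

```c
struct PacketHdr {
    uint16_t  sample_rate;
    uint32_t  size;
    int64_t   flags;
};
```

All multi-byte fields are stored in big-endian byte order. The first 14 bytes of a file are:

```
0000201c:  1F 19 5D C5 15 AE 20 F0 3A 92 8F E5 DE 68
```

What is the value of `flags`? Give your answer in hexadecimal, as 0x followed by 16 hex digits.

`flags` follows `sample_rate` (2 B), `size` (4 B), so it starts at offset 2 + 4 = 6 and occupies 8 bytes.
Bytes at offsets 6..13: 20 F0 3A 92 8F E5 DE 68.
Big-endian stores the most-significant byte at the lowest address.
The bytes are already most-significant first: 0x20F03A928FE5DE68.

0x20F03A928FE5DE68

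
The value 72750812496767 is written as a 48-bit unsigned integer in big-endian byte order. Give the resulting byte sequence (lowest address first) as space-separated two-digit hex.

72750812496767 in hexadecimal, padded to 48 bits, is 0x422A9E56037F.
Split into bytes (most-significant first): 42 2A 9E 56 03 7F.
Big-endian stores the most-significant byte at the lowest address.
So the memory order matches the most-significant-first order: 42 2A 9E 56 03 7F.

42 2A 9E 56 03 7F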